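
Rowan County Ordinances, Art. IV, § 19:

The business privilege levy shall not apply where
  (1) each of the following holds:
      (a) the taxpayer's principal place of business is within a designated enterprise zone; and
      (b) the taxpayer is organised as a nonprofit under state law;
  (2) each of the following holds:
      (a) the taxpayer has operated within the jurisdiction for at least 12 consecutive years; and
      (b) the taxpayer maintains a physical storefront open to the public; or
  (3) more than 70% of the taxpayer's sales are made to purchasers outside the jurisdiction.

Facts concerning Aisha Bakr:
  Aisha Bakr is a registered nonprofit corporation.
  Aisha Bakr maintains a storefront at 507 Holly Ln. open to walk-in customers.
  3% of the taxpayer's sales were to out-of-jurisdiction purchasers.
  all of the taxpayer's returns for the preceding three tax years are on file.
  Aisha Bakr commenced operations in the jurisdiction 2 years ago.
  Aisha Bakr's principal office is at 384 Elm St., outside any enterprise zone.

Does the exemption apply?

(a) in enterprise zone — fails.
(b) nonprofit — met.
(1) = F AND T = false.
(a) ≥ 12 yrs in jurisdiction — not met.
(b) has storefront — satisfied.
So (2) is not satisfied (F AND T).
(3) >70% out-of-jur. sales — not met.
Overall: F OR F OR F → false.

No — not exempt.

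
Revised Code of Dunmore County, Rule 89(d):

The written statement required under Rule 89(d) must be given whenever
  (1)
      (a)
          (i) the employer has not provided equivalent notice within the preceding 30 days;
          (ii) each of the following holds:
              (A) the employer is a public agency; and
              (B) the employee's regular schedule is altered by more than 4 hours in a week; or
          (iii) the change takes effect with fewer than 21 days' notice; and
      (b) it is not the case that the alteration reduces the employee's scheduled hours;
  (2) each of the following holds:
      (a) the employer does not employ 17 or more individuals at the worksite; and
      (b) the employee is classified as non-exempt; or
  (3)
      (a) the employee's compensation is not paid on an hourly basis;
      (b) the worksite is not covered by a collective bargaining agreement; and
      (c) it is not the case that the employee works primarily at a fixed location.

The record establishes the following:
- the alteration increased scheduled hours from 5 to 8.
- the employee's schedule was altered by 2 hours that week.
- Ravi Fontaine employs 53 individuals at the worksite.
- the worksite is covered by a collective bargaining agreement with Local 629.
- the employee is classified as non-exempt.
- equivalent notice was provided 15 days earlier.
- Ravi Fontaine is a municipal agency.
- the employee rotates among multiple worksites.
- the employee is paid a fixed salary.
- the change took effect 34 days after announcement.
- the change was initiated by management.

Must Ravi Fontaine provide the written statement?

(i) no recent notice — fails.
(A) public agency — holds.
(B) schedule shift > 4h — not met.
(ii): T AND F → false.
(iii) < 21 days' notice — not satisfied.
(a) = F OR F OR F = false.
(b) not (hours reduced) — met.
(1): F AND T → false.
(a) not (≥ 17 at site) — not met.
(b) non-exempt — satisfied.
So (2) is not satisfied (F AND T).
(a) not (hourly-paid) — met.
(b) no CBA — not met.
(c) not (fixed location) — satisfied.
(3): T AND F AND T → false.
Overall = F OR F OR F = false.

No — not required.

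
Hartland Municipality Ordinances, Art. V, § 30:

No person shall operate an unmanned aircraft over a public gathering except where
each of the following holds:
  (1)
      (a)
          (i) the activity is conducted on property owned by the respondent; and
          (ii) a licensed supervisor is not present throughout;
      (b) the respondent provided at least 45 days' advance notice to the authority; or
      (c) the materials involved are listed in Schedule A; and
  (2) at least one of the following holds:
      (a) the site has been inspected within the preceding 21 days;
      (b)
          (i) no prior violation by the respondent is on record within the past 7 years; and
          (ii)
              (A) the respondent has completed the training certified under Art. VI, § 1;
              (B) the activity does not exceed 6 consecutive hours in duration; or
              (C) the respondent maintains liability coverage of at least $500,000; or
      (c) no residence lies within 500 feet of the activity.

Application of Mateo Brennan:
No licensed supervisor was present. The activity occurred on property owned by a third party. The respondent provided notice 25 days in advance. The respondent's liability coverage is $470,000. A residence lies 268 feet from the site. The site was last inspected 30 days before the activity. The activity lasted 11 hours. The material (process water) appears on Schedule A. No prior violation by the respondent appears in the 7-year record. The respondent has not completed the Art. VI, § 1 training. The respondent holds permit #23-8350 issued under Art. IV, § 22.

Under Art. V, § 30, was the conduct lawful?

(i) own property — not satisfied.
(ii) not (supervisor present) — holds.
(a): F AND T → false.
(b) ≥45 days' notice — not met.
(c) Schedule A material — met.
(1): F OR F OR T → true.
(a) site inspected — fails.
(i) no prior violation — holds.
(A) training certified — fails.
(B) ≤ 6 hrs duration — fails.
(C) coverage ≥ $500,000 — fails.
So (ii) is not satisfied (F OR F OR F).
So (b) is not satisfied (T AND F).
(c) no residence in 500 ft — not met.
(2): F OR F OR F → false.
So Overall is not satisfied (T AND F).

No — unlawful.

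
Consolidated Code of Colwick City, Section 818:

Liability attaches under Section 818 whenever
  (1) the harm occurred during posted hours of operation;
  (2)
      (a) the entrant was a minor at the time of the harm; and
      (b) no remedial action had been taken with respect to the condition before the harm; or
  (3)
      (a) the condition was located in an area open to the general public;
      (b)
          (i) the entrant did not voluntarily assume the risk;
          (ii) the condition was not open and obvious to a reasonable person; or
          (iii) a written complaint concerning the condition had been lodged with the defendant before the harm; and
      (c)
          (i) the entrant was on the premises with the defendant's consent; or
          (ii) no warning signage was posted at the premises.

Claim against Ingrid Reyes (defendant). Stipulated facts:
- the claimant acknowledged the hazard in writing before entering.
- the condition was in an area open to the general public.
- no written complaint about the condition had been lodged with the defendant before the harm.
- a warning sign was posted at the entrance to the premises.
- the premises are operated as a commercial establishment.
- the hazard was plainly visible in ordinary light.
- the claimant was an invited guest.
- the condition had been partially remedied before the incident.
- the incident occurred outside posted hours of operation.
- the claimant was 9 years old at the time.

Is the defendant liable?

No — not liable.

(1) during posted hours — fails.
(a) entrant a minor — satisfied.
(b) no remedial action — fails.
(2): T AND F → false.
(a) public area — holds.
(i) no assumed risk — not satisfied.
(ii) not open/obvious — fails.
(iii) complaint lodged — fails.
(b): F OR F OR F → false.
(i) consent to enter — satisfied.
(ii) no signage posted — not satisfied.
So (c) is satisfied (T OR F).
(3) = T AND F AND T = false.
So Overall is not satisfied (F OR F OR F).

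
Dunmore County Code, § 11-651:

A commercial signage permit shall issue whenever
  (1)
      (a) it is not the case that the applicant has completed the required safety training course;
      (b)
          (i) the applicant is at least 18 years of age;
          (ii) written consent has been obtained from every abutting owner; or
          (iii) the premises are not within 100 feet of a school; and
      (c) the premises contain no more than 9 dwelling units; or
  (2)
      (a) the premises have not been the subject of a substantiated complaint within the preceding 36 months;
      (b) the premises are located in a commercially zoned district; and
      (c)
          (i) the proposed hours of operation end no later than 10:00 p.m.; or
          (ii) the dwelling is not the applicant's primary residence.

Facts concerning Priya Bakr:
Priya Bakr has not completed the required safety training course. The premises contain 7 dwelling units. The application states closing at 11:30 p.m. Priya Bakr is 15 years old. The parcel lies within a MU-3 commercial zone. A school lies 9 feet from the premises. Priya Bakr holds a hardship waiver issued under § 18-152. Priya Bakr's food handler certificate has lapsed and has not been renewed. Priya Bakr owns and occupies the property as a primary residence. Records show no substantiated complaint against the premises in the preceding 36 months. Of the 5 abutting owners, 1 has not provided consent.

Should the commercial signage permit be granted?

No — denied.

(a) not (safety training) — met.
(i) age ≥ 18 — fails.
(ii) all abutters consent — not satisfied.
(iii) ≥100 ft from school — not satisfied.
(b): F OR F OR F → false.
(c) ≤ 9 units — met.
So (1) is not satisfied (T AND F AND T).
(a) no complaint in 36 mo. — holds.
(b) commercially zoned — satisfied.
(i) closes by 10 p.m. — not satisfied.
(ii) not (primary residence) — not satisfied.
(c) = F OR F = false.
So (2) is not satisfied (T AND T AND F).
So Overall is not satisfied (F OR F).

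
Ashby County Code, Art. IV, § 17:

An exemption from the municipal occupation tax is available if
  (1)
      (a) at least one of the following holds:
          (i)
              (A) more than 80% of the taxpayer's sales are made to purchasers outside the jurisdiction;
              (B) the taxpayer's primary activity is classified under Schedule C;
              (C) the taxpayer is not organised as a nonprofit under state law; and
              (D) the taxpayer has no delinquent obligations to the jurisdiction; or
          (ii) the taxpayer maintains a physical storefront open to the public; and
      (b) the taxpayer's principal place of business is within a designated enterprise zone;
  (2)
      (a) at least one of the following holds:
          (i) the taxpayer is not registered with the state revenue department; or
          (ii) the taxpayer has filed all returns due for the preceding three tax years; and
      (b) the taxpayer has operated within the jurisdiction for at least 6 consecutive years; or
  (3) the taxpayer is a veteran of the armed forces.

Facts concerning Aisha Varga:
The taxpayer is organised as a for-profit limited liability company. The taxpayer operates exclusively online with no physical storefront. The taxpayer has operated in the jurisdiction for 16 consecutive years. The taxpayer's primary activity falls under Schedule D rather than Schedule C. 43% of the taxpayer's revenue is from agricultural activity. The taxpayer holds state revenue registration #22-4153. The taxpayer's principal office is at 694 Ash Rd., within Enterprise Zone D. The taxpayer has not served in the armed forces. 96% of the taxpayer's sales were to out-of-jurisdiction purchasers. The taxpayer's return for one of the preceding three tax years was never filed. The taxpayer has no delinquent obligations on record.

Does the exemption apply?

(A) >80% out-of-jur. sales — satisfied.
(B) Schedule C activity — not satisfied.
(C) not (nonprofit) — satisfied.
(D) no delinquency — holds.
So (i) is not satisfied (T AND F AND T AND T).
(ii) has storefront — fails.
So (a) is not satisfied (F OR F).
(b) in enterprise zone — holds.
(1) = F AND T = false.
(i) not (state-registered) — not satisfied.
(ii) returns current — fails.
(a): F OR F → false.
(b) ≥ 6 yrs in jurisdiction — met.
So (2) is not satisfied (F AND T).
(3) veteran — not met.
Overall = F OR F OR F = false.

No — not exempt.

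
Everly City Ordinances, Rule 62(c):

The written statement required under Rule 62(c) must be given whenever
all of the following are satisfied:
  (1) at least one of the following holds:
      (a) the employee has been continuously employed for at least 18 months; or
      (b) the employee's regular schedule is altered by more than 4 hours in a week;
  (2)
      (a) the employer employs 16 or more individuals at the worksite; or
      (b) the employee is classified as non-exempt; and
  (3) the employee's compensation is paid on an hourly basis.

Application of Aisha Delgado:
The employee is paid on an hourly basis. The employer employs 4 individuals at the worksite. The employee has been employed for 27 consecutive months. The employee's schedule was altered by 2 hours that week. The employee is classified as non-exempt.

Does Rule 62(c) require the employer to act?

Yes — required.

(a) tenure ≥ 18 mo. — met.
(b) schedule shift > 4h — fails.
(1) = T OR F = true.
(a) ≥ 16 at site — not met.
(b) non-exempt — satisfied.
(2): F OR T → true.
(3) hourly-paid — met.
So Overall is satisfied (T AND T AND T).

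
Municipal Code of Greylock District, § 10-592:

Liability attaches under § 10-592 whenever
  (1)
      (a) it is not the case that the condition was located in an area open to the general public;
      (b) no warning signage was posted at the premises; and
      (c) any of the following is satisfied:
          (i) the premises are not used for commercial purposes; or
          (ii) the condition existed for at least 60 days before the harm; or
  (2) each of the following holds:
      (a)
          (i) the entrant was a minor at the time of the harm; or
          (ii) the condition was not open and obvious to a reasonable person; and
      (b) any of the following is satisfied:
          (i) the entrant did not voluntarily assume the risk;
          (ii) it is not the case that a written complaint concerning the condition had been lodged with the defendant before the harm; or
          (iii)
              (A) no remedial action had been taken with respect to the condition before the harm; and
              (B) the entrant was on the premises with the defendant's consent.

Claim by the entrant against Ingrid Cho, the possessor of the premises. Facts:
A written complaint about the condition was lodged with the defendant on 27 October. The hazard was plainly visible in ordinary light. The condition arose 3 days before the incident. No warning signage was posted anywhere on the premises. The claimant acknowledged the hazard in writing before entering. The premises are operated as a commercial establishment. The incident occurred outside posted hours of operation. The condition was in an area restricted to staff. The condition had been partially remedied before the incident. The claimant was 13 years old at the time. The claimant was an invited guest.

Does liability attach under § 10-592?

(a) not (public area) — met.
(b) no signage posted — satisfied.
(i) not (commercial use) — not satisfied.
(ii) condition ≥60 days old — not met.
(c) = F OR F = false.
(1): T AND T AND F → false.
(i) entrant a minor — holds.
(ii) not open/obvious — fails.
(a) = T OR F = true.
(i) no assumed risk — not satisfied.
(ii) not (complaint lodged) — not met.
(A) no remedial action — not satisfied.
(B) consent to enter — satisfied.
(iii) = F AND T = false.
(b): F OR F OR F → false.
(2): T AND F → false.
Overall = F OR F = false.

No — not liable.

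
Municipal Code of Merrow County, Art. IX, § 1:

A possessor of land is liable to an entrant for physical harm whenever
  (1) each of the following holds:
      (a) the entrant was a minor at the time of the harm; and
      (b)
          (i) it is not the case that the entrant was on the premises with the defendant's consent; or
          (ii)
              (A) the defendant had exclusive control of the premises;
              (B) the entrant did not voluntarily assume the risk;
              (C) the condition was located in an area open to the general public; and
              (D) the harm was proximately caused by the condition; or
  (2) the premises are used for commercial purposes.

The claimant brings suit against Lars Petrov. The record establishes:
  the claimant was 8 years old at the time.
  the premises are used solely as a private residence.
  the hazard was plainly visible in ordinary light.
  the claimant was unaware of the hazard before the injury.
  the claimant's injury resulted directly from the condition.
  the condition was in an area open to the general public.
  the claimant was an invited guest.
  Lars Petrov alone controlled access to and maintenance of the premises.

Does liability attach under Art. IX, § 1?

(a) entrant a minor — holds.
(i) not (consent to enter) — not satisfied.
(A) exclusive control — holds.
(B) no assumed risk — met.
(C) public area — satisfied.
(D) proximate cause — holds.
(ii) = T AND T AND T AND T = true.
So (b) is satisfied (F OR T).
(1): T AND T → true.
(2) commercial use — fails.
So Overall is satisfied (T OR F).

Yes — liable.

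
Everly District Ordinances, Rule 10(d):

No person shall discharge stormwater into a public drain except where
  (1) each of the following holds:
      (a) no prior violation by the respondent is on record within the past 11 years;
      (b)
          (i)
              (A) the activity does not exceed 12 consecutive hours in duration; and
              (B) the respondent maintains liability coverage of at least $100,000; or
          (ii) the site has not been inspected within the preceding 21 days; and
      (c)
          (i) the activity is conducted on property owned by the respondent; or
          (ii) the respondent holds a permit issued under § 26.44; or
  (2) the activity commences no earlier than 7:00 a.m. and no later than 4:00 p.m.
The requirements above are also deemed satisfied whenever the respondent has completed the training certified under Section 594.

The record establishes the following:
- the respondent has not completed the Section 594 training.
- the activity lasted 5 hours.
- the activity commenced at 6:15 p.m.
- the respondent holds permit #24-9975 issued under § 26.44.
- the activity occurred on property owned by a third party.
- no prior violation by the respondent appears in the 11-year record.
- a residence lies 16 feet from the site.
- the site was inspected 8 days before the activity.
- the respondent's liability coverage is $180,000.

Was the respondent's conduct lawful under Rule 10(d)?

(a) no prior violation — met.
(A) ≤ 12 hrs duration — holds.
(B) coverage ≥ $100,000 — met.
So (i) is satisfied (T AND T).
(ii) not (site inspected) — not met.
(b): T OR F → true.
(i) own property — not satisfied.
(ii) holds permit — met.
(c): F OR T → true.
(1) = T AND T AND T = true.
(2) start within hours — not met.
Overall = T OR F = true.
Exception (training certified) — not satisfied.
Result: main true OR exception false → true.

Yes — lawful.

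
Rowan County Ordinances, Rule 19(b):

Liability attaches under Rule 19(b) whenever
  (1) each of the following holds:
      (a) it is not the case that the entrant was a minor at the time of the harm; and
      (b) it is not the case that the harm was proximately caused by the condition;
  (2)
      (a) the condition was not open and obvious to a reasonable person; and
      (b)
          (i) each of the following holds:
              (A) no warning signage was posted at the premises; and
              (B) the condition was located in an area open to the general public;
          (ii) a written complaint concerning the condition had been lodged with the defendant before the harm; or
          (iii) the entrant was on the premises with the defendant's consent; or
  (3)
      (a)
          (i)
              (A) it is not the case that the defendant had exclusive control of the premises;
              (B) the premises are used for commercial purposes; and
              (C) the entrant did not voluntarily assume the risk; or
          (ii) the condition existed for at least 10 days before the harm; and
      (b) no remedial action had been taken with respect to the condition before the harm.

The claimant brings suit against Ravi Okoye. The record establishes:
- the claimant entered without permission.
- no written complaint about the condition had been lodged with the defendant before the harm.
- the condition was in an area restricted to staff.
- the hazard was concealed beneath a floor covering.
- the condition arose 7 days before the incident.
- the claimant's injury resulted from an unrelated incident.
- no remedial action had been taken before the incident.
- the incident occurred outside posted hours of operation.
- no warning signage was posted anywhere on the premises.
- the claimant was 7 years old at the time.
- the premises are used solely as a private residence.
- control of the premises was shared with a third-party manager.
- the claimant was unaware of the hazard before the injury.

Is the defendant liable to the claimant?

(a) not (entrant a minor) — not satisfied.
(b) not (proximate cause) — holds.
So (1) is not satisfied (F AND T).
(a) not open/obvious — holds.
(A) no signage posted — holds.
(B) public area — not met.
(i): T AND F → false.
(ii) complaint lodged — not met.
(iii) consent to enter — not satisfied.
(b): F OR F OR F → false.
So (2) is not satisfied (T AND F).
(A) not (exclusive control) — satisfied.
(B) commercial use — fails.
(C) no assumed risk — satisfied.
So (i) is not satisfied (T AND F AND T).
(ii) condition ≥10 days old — not met.
(a): F OR F → false.
(b) no remedial action — satisfied.
So (3) is not satisfied (F AND T).
Overall = F OR F OR F = false.

No — not liable.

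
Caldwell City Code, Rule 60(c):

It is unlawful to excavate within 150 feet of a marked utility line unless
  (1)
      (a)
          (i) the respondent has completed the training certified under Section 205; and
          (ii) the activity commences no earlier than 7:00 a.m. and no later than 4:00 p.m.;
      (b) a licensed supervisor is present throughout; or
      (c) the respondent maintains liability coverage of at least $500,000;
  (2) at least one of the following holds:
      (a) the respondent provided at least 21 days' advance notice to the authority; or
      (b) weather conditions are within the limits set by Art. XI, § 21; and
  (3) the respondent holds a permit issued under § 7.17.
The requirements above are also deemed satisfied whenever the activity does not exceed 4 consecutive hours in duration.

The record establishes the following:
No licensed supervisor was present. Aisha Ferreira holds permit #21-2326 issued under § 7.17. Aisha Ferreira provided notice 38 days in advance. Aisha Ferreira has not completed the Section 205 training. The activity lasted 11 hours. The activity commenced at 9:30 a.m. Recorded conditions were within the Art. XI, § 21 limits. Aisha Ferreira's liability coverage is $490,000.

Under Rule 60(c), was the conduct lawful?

No — unlawful.

(i) training certified — not met.
(ii) start within hours — satisfied.
So (a) is not satisfied (F AND T).
(b) supervisor present — not met.
(c) coverage ≥ $500,000 — not satisfied.
(1) = F OR F OR F = false.
(a) ≥21 days' notice — holds.
(b) weather ok — holds.
So (2) is satisfied (T OR T).
(3) holds permit — holds.
Overall = F AND T AND T = false.
Exception (≤ 4 hrs duration) — not satisfied.
Result: main false OR exception false → false.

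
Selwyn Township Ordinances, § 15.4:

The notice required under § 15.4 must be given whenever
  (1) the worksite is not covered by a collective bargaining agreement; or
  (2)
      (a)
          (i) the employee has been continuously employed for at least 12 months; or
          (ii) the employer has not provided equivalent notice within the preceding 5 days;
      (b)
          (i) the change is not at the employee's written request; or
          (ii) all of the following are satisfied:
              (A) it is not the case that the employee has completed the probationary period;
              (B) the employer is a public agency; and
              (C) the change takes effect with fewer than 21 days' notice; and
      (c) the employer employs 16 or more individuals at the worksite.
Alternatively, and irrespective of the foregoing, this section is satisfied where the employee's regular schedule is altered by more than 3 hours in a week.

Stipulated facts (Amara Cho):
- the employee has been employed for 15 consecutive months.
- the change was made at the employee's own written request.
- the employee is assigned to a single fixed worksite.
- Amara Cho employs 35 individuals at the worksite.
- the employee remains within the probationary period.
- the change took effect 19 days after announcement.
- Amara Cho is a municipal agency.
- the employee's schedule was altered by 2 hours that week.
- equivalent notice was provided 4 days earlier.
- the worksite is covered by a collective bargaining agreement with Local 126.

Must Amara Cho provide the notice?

(1) no CBA — not satisfied.
(i) tenure ≥ 12 mo. — met.
(ii) no recent notice — fails.
(a) = T OR F = true.
(i) not employee-requested — fails.
(A) not (past probation) — holds.
(B) public agency — satisfied.
(C) < 21 days' notice — satisfied.
(ii): T AND T AND T → true.
So (b) is satisfied (F OR T).
(c) ≥ 16 at site — satisfied.
(2): T AND T AND T → true.
Overall: F OR T → true.
Exception (schedule shift > 3h) — not satisfied.
Result: main true OR exception false → true.

Yes — required.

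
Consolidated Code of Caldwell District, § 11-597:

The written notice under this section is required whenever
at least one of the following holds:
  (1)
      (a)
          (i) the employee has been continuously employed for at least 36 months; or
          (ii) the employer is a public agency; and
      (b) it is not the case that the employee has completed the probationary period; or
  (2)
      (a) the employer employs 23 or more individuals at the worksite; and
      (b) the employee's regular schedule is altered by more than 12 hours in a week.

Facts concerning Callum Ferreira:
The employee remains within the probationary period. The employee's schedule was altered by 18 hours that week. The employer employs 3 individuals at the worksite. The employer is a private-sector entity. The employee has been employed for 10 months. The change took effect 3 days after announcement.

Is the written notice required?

No — not required.

(i) tenure ≥ 36 mo. — not met.
(ii) public agency — not satisfied.
(a) = F OR F = false.
(b) not (past probation) — holds.
So (1) is not satisfied (F AND T).
(a) ≥ 23 at site — not met.
(b) schedule shift > 12h — met.
(2) = F AND T = false.
So Overall is not satisfied (F OR F).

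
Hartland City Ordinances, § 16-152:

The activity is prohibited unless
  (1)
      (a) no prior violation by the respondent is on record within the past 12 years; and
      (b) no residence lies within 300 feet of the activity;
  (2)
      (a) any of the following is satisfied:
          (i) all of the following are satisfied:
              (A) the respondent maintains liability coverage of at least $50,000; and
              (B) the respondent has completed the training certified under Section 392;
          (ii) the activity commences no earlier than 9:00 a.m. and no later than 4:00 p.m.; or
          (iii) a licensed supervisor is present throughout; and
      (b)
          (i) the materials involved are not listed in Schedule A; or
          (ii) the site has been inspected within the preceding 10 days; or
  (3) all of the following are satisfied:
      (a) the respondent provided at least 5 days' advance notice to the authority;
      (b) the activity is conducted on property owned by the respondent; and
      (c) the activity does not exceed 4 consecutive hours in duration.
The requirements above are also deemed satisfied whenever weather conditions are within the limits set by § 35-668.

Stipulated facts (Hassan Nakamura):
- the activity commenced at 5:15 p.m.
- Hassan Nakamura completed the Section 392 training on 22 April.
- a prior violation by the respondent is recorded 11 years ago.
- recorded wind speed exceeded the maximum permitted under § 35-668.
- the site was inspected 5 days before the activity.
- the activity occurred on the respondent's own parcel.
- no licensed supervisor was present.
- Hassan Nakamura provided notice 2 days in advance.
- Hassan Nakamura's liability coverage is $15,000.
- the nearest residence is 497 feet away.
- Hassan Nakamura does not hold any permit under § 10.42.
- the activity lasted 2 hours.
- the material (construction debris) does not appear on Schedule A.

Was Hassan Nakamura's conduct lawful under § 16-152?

(a) no prior violation — fails.
(b) no residence in 300 ft — satisfied.
(1): F AND T → false.
(A) coverage ≥ $50,000 — not met.
(B) training certified — met.
(i) = F AND T = false.
(ii) start within hours — not satisfied.
(iii) supervisor present — not met.
So (a) is not satisfied (F OR F OR F).
(i) not (Schedule A material) — met.
(ii) site inspected — holds.
(b) = T OR T = true.
So (2) is not satisfied (F AND T).
(a) ≥5 days' notice — not met.
(b) own property — holds.
(c) ≤ 4 hrs duration — satisfied.
(3): F AND T AND T → false.
Overall: F OR F OR F → false.
Exception (weather ok) — not satisfied.
Result: main false OR exception false → false.

No — unlawful.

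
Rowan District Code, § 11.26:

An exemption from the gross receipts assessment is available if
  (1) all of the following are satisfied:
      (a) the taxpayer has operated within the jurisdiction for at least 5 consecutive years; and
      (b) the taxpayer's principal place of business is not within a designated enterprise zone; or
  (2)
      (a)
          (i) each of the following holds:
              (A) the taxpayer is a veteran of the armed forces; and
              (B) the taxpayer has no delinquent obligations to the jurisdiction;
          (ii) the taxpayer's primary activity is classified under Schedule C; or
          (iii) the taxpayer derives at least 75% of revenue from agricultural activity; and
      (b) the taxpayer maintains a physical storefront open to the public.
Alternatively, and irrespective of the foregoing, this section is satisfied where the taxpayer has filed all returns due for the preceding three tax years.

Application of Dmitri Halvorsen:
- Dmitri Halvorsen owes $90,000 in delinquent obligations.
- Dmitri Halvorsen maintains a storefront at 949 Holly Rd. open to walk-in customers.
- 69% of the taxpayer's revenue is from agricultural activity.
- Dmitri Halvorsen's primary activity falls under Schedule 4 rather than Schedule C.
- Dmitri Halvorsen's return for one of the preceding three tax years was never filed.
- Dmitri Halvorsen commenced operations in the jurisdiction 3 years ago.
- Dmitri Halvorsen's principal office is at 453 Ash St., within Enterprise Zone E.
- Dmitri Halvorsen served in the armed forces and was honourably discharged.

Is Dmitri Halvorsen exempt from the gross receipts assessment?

(a) ≥ 5 yrs in jurisdiction — fails.
(b) not (in enterprise zone) — fails.
(1): F AND F → false.
(A) veteran — satisfied.
(B) no delinquency — not satisfied.
(i) = T AND F = false.
(ii) Schedule C activity — not met.
(iii) ≥75% agricultural — not satisfied.
(a) = F OR F OR F = false.
(b) has storefront — holds.
(2): F AND T → false.
So Overall is not satisfied (F OR F).
Exception (returns current) — not satisfied.
Result: main false OR exception false → false.

No — not exempt.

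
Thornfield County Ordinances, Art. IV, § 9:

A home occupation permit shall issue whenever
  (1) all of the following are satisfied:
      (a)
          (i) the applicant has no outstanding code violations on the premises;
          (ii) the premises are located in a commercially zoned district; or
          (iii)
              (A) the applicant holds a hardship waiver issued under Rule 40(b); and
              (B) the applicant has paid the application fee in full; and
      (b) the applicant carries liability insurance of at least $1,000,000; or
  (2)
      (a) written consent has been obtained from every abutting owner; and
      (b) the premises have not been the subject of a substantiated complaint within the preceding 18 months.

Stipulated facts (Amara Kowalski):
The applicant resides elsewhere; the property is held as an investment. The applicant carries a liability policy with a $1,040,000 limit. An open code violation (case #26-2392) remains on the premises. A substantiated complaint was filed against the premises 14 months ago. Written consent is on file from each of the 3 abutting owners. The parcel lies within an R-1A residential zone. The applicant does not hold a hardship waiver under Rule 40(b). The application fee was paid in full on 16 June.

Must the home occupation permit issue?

(i) no code violations — fails.
(ii) commercially zoned — fails.
(A) hardship waiver — fails.
(B) fee paid — satisfied.
(iii) = F AND T = false.
(a) = F OR F OR F = false.
(b) insurance ≥ $1,000,000 — satisfied.
So (1) is not satisfied (F AND T).
(a) all abutters consent — holds.
(b) no complaint in 18 mo. — not satisfied.
So (2) is not satisfied (T AND F).
Overall: F OR F → false.

No — denied.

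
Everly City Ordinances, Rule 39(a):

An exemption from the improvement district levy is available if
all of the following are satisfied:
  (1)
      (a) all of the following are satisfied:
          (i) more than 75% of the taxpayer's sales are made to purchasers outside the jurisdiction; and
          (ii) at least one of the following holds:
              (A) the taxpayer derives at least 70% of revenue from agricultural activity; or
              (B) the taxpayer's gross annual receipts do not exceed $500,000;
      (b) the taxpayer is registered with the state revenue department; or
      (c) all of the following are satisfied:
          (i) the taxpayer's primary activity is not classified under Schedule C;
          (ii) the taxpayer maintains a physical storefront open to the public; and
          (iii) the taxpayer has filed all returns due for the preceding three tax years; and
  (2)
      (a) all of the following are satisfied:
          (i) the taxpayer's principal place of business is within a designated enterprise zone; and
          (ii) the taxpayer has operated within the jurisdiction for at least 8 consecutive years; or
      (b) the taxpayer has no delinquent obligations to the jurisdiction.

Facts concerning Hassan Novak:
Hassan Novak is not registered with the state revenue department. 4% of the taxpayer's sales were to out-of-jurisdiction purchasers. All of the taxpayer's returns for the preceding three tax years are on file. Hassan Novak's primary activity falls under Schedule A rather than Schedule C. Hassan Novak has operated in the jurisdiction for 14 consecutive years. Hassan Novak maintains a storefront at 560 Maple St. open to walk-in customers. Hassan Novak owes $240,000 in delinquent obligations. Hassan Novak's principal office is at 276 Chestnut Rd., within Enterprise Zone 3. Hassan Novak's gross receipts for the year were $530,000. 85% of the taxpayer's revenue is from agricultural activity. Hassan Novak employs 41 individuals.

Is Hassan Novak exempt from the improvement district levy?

Yes — exempt.

(i) >75% out-of-jur. sales — not satisfied.
(A) ≥70% agricultural — satisfied.
(B) receipts ≤ $500,000 — not met.
(ii): T OR F → true.
(a): F AND T → false.
(b) state-registered — not met.
(i) not (Schedule C activity) — satisfied.
(ii) has storefront — satisfied.
(iii) returns current — satisfied.
(c): T AND T AND T → true.
(1): F OR F OR T → true.
(i) in enterprise zone — holds.
(ii) ≥ 8 yrs in jurisdiction — holds.
(a) = T AND T = true.
(b) no delinquency — not met.
(2): T OR F → true.
Overall: T AND T → true.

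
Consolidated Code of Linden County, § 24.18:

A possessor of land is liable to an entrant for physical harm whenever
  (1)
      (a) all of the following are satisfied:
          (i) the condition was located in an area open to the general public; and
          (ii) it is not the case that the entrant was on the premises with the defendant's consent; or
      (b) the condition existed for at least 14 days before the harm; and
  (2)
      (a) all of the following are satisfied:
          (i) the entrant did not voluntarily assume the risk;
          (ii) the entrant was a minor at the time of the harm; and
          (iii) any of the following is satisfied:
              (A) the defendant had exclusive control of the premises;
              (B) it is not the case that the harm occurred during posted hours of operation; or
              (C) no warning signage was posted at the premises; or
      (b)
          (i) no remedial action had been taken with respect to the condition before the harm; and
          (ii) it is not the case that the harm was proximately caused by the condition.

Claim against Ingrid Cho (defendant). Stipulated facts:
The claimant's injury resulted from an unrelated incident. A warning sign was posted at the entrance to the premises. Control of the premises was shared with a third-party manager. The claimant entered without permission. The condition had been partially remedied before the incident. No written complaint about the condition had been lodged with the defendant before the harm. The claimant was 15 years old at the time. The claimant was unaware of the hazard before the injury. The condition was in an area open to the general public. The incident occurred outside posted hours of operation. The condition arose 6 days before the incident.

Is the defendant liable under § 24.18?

(i) public area — satisfied.
(ii) not (consent to enter) — satisfied.
(a): T AND T → true.
(b) condition ≥14 days old — fails.
(1): T OR F → true.
(i) no assumed risk — holds.
(ii) entrant a minor — satisfied.
(A) exclusive control — not met.
(B) not (during posted hours) — holds.
(C) no signage posted — fails.
So (iii) is satisfied (F OR T OR F).
So (a) is satisfied (T AND T AND T).
(i) no remedial action — not satisfied.
(ii) not (proximate cause) — satisfied.
(b): F AND T → false.
(2): T OR F → true.
Overall = T AND T = true.

Yes — liable.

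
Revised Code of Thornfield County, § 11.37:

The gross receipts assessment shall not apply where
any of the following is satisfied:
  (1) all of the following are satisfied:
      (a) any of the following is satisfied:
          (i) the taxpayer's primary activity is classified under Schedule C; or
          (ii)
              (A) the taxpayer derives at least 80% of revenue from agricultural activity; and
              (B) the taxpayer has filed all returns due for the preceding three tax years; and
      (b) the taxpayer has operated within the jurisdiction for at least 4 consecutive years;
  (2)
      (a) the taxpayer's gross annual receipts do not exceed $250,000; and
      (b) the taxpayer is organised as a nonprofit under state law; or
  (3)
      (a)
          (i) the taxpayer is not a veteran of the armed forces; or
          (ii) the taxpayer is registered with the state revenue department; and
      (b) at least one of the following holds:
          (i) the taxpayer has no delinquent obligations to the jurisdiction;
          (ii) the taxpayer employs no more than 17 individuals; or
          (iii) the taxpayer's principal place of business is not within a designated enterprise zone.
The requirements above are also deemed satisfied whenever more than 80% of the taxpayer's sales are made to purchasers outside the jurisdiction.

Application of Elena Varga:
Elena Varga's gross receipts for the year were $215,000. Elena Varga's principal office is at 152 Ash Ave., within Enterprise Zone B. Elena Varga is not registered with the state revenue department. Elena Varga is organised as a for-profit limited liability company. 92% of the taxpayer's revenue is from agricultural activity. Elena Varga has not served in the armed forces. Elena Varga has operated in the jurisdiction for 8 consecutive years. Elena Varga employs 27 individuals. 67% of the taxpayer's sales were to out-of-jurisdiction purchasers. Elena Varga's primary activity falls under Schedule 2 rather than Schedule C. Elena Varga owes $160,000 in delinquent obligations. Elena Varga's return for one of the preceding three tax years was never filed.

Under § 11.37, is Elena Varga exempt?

(i) Schedule C activity — fails.
(A) ≥80% agricultural — holds.
(B) returns current — not met.
So (ii) is not satisfied (T AND F).
(a): F OR F → false.
(b) ≥ 4 yrs in jurisdiction — satisfied.
(1): F AND T → false.
(a) receipts ≤ $250,000 — satisfied.
(b) nonprofit — not met.
So (2) is not satisfied (T AND F).
(i) not (veteran) — satisfied.
(ii) state-registered — fails.
(a): T OR F → true.
(i) no delinquency — fails.
(ii) ≤ 17 employees — not met.
(iii) not (in enterprise zone) — not met.
(b): F OR F OR F → false.
So (3) is not satisfied (T AND F).
Overall: F OR F OR F → false.
Exception (>80% out-of-jur. sales) — not satisfied.
Result: main false OR exception false → false.

No — not exempt.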